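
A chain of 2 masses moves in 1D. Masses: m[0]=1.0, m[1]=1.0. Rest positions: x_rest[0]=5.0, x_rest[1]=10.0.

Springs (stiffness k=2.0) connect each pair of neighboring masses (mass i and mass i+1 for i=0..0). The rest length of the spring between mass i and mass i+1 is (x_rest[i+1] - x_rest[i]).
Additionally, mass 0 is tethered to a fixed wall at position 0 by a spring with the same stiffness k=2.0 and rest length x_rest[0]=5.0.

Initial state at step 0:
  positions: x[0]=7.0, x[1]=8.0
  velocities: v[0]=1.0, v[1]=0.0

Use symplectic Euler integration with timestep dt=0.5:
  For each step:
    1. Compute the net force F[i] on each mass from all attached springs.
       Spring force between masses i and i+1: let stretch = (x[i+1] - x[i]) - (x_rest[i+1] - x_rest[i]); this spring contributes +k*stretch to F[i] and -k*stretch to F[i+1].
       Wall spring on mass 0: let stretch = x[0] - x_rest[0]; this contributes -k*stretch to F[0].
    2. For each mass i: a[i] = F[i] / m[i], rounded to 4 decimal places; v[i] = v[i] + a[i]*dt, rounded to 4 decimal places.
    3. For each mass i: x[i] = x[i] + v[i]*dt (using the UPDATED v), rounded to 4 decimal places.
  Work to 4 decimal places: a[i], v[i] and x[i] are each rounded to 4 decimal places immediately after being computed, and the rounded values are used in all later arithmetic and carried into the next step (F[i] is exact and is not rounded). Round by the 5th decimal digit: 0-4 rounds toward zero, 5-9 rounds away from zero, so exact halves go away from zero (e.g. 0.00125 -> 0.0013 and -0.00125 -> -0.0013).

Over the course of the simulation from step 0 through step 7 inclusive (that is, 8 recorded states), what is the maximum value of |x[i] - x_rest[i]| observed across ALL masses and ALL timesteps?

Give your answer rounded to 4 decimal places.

Answer: 3.0625

Derivation:
Step 0: x=[7.0000 8.0000] v=[1.0000 0.0000]
Step 1: x=[4.5000 10.0000] v=[-5.0000 4.0000]
Step 2: x=[2.5000 11.7500] v=[-4.0000 3.5000]
Step 3: x=[3.8750 11.3750] v=[2.7500 -0.7500]
Step 4: x=[7.0625 9.7500] v=[6.3750 -3.2500]
Step 5: x=[8.0625 9.2813] v=[2.0000 -0.9375]
Step 6: x=[5.6407 10.7032] v=[-4.8437 2.8437]
Step 7: x=[2.9298 12.0938] v=[-5.4219 2.7812]
Max displacement = 3.0625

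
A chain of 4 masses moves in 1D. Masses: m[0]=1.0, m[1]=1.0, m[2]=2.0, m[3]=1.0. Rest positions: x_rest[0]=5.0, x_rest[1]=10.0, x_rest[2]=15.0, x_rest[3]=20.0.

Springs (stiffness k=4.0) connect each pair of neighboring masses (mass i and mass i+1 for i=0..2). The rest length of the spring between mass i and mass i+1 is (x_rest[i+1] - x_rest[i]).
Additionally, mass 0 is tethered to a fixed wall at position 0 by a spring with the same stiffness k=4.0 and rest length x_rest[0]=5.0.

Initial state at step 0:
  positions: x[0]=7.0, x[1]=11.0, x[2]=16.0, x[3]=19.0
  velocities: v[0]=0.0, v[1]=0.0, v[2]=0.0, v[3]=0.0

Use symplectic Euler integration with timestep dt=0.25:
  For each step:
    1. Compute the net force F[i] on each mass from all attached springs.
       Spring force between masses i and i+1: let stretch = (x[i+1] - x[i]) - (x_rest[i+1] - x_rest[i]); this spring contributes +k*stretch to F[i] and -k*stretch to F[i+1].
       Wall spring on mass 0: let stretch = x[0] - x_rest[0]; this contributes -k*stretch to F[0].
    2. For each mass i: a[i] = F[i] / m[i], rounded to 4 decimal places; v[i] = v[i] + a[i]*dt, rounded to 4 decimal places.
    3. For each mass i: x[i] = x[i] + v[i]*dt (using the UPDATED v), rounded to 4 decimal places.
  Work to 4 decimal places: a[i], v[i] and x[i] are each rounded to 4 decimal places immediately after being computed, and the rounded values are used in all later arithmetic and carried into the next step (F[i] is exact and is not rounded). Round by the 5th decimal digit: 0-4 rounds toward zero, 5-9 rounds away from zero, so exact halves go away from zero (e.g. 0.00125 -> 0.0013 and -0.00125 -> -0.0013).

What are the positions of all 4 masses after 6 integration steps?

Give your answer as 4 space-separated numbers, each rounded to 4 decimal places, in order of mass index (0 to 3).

Step 0: x=[7.0000 11.0000 16.0000 19.0000] v=[0.0000 0.0000 0.0000 0.0000]
Step 1: x=[6.2500 11.2500 15.7500 19.5000] v=[-3.0000 1.0000 -1.0000 2.0000]
Step 2: x=[5.1875 11.3750 15.4063 20.3125] v=[-4.2500 0.5000 -1.3750 3.2500]
Step 3: x=[4.3750 10.9610 15.1719 21.1485] v=[-3.2500 -1.6562 -0.9376 3.3438]
Step 4: x=[4.1153 9.9532 15.1582 21.7403] v=[-1.0390 -4.0313 -0.0548 2.3672]
Step 5: x=[4.2862 8.7872 15.3167 21.9366] v=[0.6836 -4.6642 0.6338 0.7851]
Step 6: x=[4.5108 8.1283 15.4865 21.7279] v=[0.8984 -2.6357 0.6790 -0.8348]

Answer: 4.5108 8.1283 15.4865 21.7279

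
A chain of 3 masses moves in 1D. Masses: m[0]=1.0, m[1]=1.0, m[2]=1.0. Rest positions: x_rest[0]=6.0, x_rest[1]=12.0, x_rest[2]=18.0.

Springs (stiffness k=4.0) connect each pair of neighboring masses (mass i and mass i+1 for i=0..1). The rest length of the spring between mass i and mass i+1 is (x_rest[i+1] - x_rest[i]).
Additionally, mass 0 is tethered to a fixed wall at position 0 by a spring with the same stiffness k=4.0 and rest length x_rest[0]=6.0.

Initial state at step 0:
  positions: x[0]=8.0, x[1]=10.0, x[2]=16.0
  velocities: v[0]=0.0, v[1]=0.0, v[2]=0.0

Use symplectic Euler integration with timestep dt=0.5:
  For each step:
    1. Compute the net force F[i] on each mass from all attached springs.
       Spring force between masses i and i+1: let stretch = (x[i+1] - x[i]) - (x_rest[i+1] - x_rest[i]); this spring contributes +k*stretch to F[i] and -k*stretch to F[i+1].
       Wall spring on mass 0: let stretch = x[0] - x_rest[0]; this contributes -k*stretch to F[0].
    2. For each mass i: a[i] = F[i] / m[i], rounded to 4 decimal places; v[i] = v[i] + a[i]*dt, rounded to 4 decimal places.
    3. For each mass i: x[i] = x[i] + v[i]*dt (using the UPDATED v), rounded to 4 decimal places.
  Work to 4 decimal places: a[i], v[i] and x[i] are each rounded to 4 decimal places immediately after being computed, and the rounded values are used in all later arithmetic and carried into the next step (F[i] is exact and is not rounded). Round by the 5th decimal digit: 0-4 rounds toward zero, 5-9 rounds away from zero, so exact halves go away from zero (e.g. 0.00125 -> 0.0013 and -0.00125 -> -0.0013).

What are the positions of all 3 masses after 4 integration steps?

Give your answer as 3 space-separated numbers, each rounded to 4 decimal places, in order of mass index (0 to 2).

Answer: 6.0000 16.0000 16.0000

Derivation:
Step 0: x=[8.0000 10.0000 16.0000] v=[0.0000 0.0000 0.0000]
Step 1: x=[2.0000 14.0000 16.0000] v=[-12.0000 8.0000 0.0000]
Step 2: x=[6.0000 8.0000 20.0000] v=[8.0000 -12.0000 8.0000]
Step 3: x=[6.0000 12.0000 18.0000] v=[0.0000 8.0000 -4.0000]
Step 4: x=[6.0000 16.0000 16.0000] v=[0.0000 8.0000 -4.0000]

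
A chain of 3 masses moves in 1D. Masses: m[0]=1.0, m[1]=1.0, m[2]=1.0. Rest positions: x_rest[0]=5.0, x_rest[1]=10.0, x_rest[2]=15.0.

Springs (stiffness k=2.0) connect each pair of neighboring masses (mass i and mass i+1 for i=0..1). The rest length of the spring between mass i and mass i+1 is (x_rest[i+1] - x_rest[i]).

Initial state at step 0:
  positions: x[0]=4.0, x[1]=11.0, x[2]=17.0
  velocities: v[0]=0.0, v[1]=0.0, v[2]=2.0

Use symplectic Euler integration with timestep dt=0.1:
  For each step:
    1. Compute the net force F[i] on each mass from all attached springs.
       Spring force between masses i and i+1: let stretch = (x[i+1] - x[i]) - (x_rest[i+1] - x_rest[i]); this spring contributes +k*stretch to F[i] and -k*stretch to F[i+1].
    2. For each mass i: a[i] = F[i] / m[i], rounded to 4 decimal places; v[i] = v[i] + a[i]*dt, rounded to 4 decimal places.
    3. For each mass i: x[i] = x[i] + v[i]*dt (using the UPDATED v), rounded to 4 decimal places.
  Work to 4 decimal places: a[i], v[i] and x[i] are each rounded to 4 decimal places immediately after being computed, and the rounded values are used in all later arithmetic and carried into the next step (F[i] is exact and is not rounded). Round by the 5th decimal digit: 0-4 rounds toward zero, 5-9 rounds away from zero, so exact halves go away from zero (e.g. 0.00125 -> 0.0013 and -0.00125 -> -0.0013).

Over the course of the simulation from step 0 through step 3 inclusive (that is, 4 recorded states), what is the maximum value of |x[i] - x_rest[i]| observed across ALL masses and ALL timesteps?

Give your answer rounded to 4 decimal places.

Answer: 2.4642

Derivation:
Step 0: x=[4.0000 11.0000 17.0000] v=[0.0000 0.0000 2.0000]
Step 1: x=[4.0400 10.9800 17.1800] v=[0.4000 -0.2000 1.8000]
Step 2: x=[4.1188 10.9452 17.3360] v=[0.7880 -0.3480 1.5600]
Step 3: x=[4.2341 10.9017 17.4642] v=[1.1533 -0.4351 1.2818]
Max displacement = 2.4642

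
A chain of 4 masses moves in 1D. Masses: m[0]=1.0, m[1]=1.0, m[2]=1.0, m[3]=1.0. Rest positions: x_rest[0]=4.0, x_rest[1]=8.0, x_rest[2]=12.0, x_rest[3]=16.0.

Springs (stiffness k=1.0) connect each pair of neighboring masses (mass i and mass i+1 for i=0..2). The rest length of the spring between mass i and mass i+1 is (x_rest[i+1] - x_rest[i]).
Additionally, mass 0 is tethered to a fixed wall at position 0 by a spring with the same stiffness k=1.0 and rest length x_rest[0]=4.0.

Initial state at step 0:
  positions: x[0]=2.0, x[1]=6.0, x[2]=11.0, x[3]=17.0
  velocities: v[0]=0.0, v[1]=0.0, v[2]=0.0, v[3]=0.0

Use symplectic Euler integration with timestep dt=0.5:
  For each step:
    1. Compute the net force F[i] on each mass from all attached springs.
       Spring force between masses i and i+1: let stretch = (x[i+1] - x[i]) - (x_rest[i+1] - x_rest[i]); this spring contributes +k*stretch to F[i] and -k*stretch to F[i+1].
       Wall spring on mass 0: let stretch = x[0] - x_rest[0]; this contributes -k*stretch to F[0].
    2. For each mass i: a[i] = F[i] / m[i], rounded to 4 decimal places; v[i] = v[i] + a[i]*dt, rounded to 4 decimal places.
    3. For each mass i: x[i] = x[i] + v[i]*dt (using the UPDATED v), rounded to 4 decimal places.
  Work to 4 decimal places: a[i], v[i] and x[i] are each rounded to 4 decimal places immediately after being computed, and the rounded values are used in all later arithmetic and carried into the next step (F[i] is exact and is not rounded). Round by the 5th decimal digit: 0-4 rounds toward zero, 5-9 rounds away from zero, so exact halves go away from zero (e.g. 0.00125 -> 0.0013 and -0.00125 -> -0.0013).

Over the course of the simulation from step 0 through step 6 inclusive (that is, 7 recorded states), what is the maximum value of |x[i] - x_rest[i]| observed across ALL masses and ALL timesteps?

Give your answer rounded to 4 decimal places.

Step 0: x=[2.0000 6.0000 11.0000 17.0000] v=[0.0000 0.0000 0.0000 0.0000]
Step 1: x=[2.5000 6.2500 11.2500 16.5000] v=[1.0000 0.5000 0.5000 -1.0000]
Step 2: x=[3.3125 6.8125 11.5625 15.6875] v=[1.6250 1.1250 0.6250 -1.6250]
Step 3: x=[4.1719 7.6875 11.7188 14.8438] v=[1.7188 1.7500 0.3125 -1.6875]
Step 4: x=[4.8673 8.6915 11.6485 14.2188] v=[1.3907 2.0079 -0.1407 -1.2500]
Step 5: x=[5.3019 9.4787 11.4815 13.9512] v=[0.8692 1.5743 -0.3341 -0.5352]
Step 6: x=[5.4553 9.7224 11.4312 14.0662] v=[0.3067 0.4873 -0.1007 0.2300]
Max displacement = 2.0488

Answer: 2.0488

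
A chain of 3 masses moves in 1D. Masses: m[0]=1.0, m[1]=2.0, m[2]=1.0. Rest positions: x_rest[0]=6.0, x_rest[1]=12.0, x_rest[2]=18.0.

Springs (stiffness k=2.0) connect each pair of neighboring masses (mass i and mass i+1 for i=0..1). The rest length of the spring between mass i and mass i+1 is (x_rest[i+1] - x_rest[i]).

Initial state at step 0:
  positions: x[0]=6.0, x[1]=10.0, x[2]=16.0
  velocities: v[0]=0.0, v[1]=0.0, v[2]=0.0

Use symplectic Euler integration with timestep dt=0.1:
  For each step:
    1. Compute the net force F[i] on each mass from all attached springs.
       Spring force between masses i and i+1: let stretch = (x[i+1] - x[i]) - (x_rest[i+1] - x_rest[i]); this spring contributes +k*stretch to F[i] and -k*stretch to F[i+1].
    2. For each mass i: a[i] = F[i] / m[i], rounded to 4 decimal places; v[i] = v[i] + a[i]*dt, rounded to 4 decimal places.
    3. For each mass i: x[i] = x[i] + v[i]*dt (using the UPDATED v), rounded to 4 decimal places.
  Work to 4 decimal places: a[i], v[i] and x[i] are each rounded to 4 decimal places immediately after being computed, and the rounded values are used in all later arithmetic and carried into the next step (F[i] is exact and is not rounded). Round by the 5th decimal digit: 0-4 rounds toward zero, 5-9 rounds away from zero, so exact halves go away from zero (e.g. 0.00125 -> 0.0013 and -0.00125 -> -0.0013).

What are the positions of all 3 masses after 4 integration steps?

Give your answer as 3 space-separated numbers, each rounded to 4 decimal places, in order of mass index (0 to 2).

Answer: 5.6178 10.1882 16.0059

Derivation:
Step 0: x=[6.0000 10.0000 16.0000] v=[0.0000 0.0000 0.0000]
Step 1: x=[5.9600 10.0200 16.0000] v=[-0.4000 0.2000 0.0000]
Step 2: x=[5.8812 10.0592 16.0004] v=[-0.7880 0.3920 0.0040]
Step 3: x=[5.7660 10.1160 16.0020] v=[-1.1524 0.5683 0.0158]
Step 4: x=[5.6178 10.1882 16.0059] v=[-1.4824 0.7219 0.0386]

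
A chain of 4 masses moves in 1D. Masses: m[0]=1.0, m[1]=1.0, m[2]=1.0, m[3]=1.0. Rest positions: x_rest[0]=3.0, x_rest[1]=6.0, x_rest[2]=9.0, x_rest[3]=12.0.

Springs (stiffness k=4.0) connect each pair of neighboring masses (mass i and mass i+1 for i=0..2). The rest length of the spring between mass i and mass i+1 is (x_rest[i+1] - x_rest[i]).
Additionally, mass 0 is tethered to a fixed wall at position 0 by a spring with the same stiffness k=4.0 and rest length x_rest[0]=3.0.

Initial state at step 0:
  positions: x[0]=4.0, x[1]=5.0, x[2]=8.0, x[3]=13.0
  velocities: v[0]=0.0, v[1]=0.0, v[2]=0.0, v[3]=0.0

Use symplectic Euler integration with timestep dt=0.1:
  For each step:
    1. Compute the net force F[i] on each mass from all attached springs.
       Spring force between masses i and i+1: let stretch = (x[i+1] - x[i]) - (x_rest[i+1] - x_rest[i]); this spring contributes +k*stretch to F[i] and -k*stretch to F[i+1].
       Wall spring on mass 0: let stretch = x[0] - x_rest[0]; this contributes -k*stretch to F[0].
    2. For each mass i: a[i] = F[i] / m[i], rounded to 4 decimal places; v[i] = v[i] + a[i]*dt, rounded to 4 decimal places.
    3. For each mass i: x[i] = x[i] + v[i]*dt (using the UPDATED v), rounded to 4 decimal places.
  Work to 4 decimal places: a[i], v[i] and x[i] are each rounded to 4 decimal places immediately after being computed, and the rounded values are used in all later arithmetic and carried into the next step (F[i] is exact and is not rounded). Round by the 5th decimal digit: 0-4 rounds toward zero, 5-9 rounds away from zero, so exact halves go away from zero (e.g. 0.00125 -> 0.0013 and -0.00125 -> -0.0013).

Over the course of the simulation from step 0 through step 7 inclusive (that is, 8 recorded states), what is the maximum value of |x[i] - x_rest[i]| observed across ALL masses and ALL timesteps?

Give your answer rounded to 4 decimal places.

Step 0: x=[4.0000 5.0000 8.0000 13.0000] v=[0.0000 0.0000 0.0000 0.0000]
Step 1: x=[3.8800 5.0800 8.0800 12.9200] v=[-1.2000 0.8000 0.8000 -0.8000]
Step 2: x=[3.6528 5.2320 8.2336 12.7664] v=[-2.2720 1.5200 1.5360 -1.5360]
Step 3: x=[3.3427 5.4409 8.4485 12.5515] v=[-3.1014 2.0890 2.1485 -2.1491]
Step 4: x=[2.9828 5.6862 8.7072 12.2925] v=[-3.5992 2.4528 2.5867 -2.5903]
Step 5: x=[2.6117 5.9442 8.9884 12.0101] v=[-3.7110 2.5798 2.8124 -2.8244]
Step 6: x=[2.2694 6.1907 9.2687 11.7268] v=[-3.4227 2.4645 2.8034 -2.8331]
Step 7: x=[1.9932 6.4034 9.5242 11.4652] v=[-2.7619 2.1272 2.5554 -2.6163]
Max displacement = 1.0068

Answer: 1.0068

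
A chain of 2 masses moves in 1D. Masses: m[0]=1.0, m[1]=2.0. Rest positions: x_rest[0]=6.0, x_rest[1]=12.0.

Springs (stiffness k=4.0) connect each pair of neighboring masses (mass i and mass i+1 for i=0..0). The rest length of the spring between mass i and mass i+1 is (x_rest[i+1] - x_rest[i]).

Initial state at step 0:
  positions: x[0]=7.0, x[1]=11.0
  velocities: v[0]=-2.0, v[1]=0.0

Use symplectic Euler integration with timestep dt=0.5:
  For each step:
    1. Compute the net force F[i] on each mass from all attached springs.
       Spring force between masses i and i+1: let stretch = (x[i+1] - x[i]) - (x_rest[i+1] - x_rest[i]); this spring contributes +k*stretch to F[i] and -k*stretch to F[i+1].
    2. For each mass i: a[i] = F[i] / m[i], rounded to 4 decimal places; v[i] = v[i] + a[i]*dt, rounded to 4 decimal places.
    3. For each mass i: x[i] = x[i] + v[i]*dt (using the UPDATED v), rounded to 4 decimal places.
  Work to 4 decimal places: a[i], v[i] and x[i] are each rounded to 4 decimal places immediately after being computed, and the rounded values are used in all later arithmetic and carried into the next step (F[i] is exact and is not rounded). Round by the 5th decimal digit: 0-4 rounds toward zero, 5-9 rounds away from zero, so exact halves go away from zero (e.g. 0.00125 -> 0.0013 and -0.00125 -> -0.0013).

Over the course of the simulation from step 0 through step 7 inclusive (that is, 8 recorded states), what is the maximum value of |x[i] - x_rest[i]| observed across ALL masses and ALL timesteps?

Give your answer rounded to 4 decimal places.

Step 0: x=[7.0000 11.0000] v=[-2.0000 0.0000]
Step 1: x=[4.0000 12.0000] v=[-6.0000 2.0000]
Step 2: x=[3.0000 12.0000] v=[-2.0000 0.0000]
Step 3: x=[5.0000 10.5000] v=[4.0000 -3.0000]
Step 4: x=[6.5000 9.2500] v=[3.0000 -2.5000]
Step 5: x=[4.7500 9.6250] v=[-3.5000 0.7500]
Step 6: x=[1.8750 10.5625] v=[-5.7500 1.8750]
Step 7: x=[1.6875 10.1563] v=[-0.3750 -0.8125]
Max displacement = 4.3125

Answer: 4.3125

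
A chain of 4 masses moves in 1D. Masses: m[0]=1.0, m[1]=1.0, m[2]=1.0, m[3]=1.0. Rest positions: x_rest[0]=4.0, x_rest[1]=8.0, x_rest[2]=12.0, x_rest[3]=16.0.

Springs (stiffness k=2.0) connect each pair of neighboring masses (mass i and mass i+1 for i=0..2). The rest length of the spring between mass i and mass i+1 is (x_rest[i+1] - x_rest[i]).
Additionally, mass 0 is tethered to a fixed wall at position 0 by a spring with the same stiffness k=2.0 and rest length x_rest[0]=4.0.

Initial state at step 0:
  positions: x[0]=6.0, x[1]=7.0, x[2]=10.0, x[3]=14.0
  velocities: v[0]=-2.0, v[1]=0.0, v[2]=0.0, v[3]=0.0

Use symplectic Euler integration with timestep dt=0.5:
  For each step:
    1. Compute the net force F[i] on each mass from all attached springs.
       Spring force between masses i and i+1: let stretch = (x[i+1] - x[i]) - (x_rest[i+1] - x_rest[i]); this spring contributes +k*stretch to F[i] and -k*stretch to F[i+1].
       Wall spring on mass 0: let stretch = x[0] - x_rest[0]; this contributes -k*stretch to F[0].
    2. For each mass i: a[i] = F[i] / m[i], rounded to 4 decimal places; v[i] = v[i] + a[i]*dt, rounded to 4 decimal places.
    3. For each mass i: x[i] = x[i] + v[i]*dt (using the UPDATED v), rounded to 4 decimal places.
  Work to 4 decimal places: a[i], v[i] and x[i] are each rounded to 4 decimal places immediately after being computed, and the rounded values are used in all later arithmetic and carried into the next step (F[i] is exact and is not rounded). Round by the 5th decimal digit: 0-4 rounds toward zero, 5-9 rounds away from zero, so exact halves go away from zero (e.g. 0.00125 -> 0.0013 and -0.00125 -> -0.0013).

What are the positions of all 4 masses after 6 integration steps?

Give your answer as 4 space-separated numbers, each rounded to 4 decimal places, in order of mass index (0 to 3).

Step 0: x=[6.0000 7.0000 10.0000 14.0000] v=[-2.0000 0.0000 0.0000 0.0000]
Step 1: x=[2.5000 8.0000 10.5000 14.0000] v=[-7.0000 2.0000 1.0000 0.0000]
Step 2: x=[0.5000 7.5000 11.5000 14.2500] v=[-4.0000 -1.0000 2.0000 0.5000]
Step 3: x=[1.7500 5.5000 11.8750 15.1250] v=[2.5000 -4.0000 0.7500 1.7500]
Step 4: x=[4.0000 4.8125 10.6875 16.3750] v=[4.5000 -1.3750 -2.3750 2.5000]
Step 5: x=[4.6563 6.6563 9.4063 16.7813] v=[1.3125 3.6875 -2.5625 0.8125]
Step 6: x=[3.9844 8.8751 10.4376 15.5001] v=[-1.3438 4.4375 2.0625 -2.5625]

Answer: 3.9844 8.8751 10.4376 15.5001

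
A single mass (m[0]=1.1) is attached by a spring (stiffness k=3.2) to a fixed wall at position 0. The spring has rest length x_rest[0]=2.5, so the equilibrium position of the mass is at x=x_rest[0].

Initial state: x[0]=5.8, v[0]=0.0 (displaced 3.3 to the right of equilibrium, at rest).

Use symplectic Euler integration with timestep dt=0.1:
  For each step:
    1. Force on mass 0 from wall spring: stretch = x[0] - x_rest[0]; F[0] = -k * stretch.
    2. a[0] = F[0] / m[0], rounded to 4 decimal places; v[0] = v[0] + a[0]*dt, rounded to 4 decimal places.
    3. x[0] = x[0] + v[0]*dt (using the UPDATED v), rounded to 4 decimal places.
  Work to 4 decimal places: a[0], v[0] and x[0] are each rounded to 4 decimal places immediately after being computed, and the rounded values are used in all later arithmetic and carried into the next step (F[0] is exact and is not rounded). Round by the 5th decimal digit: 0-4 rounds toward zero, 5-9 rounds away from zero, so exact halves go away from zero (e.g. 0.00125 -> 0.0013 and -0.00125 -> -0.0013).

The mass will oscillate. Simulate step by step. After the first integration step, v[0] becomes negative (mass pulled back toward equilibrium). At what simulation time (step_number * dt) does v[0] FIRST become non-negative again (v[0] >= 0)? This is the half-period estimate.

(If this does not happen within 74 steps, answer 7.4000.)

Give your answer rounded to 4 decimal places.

Answer: 1.9000

Derivation:
Step 0: x=[5.8000] v=[0.0000]
Step 1: x=[5.7040] v=[-0.9600]
Step 2: x=[5.5148] v=[-1.8921]
Step 3: x=[5.2379] v=[-2.7691]
Step 4: x=[4.8813] v=[-3.5656]
Step 5: x=[4.4555] v=[-4.2583]
Step 6: x=[3.9728] v=[-4.8272]
Step 7: x=[3.4472] v=[-5.2557]
Step 8: x=[2.8941] v=[-5.5313]
Step 9: x=[2.3295] v=[-5.6460]
Step 10: x=[1.7699] v=[-5.5964]
Step 11: x=[1.2315] v=[-5.3840]
Step 12: x=[0.7300] v=[-5.0150]
Step 13: x=[0.2800] v=[-4.5001]
Step 14: x=[-0.1054] v=[-3.8543]
Step 15: x=[-0.4150] v=[-3.0964]
Step 16: x=[-0.6398] v=[-2.2484]
Step 17: x=[-0.7733] v=[-1.3350]
Step 18: x=[-0.8116] v=[-0.3828]
Step 19: x=[-0.7535] v=[0.5806]
First v>=0 after going negative at step 19, time=1.9000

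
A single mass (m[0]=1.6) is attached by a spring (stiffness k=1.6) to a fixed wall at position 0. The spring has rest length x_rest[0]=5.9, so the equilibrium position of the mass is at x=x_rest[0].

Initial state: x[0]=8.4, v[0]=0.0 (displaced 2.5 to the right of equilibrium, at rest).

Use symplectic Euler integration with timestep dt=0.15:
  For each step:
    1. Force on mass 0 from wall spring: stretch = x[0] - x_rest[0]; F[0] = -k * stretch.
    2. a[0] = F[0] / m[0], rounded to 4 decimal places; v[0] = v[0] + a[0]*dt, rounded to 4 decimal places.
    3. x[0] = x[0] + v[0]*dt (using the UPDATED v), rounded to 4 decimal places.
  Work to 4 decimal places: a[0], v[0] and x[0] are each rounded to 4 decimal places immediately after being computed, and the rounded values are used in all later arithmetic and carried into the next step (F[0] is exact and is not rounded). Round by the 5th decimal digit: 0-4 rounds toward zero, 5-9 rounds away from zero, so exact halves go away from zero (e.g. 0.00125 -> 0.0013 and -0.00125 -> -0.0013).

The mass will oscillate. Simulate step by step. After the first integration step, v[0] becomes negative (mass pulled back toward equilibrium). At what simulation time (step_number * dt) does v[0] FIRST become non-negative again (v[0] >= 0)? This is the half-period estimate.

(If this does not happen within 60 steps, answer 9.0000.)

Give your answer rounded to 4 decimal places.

Step 0: x=[8.4000] v=[0.0000]
Step 1: x=[8.3438] v=[-0.3750]
Step 2: x=[8.2326] v=[-0.7416]
Step 3: x=[8.0689] v=[-1.0915]
Step 4: x=[7.8564] v=[-1.4168]
Step 5: x=[7.5999] v=[-1.7103]
Step 6: x=[7.3051] v=[-1.9653]
Step 7: x=[6.9787] v=[-2.1761]
Step 8: x=[6.6280] v=[-2.3379]
Step 9: x=[6.2609] v=[-2.4471]
Step 10: x=[5.8857] v=[-2.5012]
Step 11: x=[5.5108] v=[-2.4991]
Step 12: x=[5.1447] v=[-2.4407]
Step 13: x=[4.7956] v=[-2.3274]
Step 14: x=[4.4713] v=[-2.1617]
Step 15: x=[4.1792] v=[-1.9474]
Step 16: x=[3.9258] v=[-1.6893]
Step 17: x=[3.7168] v=[-1.3932]
Step 18: x=[3.5569] v=[-1.0657]
Step 19: x=[3.4498] v=[-0.7142]
Step 20: x=[3.3978] v=[-0.3467]
Step 21: x=[3.4021] v=[0.0286]
First v>=0 after going negative at step 21, time=3.1500

Answer: 3.1500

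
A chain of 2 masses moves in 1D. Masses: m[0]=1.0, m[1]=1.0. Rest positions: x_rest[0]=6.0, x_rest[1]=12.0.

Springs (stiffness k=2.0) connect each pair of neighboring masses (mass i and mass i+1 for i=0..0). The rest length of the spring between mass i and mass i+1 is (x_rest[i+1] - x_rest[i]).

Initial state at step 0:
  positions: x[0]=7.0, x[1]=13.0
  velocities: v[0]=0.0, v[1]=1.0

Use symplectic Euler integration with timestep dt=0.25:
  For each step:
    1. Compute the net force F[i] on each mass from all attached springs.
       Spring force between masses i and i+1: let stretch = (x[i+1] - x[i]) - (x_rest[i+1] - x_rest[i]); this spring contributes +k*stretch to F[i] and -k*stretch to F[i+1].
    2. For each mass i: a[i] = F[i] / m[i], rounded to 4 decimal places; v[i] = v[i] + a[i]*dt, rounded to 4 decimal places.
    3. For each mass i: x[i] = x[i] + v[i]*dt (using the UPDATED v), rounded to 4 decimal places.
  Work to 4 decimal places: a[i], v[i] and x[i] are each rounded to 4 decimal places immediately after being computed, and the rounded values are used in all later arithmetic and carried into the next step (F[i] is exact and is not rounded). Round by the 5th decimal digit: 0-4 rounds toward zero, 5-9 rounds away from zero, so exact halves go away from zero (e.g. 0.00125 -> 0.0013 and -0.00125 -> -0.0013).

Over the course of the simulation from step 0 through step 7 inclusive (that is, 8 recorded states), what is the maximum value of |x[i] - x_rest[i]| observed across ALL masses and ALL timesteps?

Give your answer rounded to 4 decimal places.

Answer: 1.9747

Derivation:
Step 0: x=[7.0000 13.0000] v=[0.0000 1.0000]
Step 1: x=[7.0000 13.2500] v=[0.0000 1.0000]
Step 2: x=[7.0313 13.4688] v=[0.1250 0.8750]
Step 3: x=[7.1173 13.6329] v=[0.3438 0.6563]
Step 4: x=[7.2677 13.7325] v=[0.6016 0.3985]
Step 5: x=[7.4762 13.7740] v=[0.8340 0.1661]
Step 6: x=[7.7219 13.7783] v=[0.9829 0.0172]
Step 7: x=[7.9747 13.7756] v=[1.0111 -0.0110]
Max displacement = 1.9747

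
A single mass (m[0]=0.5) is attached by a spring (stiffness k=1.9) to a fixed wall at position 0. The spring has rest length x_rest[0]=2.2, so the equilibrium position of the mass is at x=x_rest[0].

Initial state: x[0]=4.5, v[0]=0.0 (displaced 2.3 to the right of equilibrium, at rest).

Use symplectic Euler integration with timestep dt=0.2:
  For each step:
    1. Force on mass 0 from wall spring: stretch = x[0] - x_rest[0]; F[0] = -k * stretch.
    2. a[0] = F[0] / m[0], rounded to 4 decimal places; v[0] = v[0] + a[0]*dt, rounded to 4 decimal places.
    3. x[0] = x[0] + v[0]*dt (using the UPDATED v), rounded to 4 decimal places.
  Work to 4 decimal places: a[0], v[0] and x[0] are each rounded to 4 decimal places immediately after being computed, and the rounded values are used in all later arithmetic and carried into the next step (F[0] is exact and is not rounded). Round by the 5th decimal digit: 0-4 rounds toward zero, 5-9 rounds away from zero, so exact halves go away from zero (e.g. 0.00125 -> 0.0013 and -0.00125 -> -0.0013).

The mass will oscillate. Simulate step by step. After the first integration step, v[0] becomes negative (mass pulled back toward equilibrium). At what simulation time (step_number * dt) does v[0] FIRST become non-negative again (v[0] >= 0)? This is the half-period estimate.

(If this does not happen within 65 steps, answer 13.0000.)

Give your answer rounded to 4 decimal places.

Step 0: x=[4.5000] v=[0.0000]
Step 1: x=[4.1504] v=[-1.7480]
Step 2: x=[3.5043] v=[-3.2303]
Step 3: x=[2.6600] v=[-4.2216]
Step 4: x=[1.7458] v=[-4.5712]
Step 5: x=[0.9006] v=[-4.2260]
Step 6: x=[0.2529] v=[-3.2385]
Step 7: x=[-0.0988] v=[-1.7587]
Step 8: x=[-0.1011] v=[-0.0116]
Step 9: x=[0.2463] v=[1.7372]
First v>=0 after going negative at step 9, time=1.8000

Answer: 1.8000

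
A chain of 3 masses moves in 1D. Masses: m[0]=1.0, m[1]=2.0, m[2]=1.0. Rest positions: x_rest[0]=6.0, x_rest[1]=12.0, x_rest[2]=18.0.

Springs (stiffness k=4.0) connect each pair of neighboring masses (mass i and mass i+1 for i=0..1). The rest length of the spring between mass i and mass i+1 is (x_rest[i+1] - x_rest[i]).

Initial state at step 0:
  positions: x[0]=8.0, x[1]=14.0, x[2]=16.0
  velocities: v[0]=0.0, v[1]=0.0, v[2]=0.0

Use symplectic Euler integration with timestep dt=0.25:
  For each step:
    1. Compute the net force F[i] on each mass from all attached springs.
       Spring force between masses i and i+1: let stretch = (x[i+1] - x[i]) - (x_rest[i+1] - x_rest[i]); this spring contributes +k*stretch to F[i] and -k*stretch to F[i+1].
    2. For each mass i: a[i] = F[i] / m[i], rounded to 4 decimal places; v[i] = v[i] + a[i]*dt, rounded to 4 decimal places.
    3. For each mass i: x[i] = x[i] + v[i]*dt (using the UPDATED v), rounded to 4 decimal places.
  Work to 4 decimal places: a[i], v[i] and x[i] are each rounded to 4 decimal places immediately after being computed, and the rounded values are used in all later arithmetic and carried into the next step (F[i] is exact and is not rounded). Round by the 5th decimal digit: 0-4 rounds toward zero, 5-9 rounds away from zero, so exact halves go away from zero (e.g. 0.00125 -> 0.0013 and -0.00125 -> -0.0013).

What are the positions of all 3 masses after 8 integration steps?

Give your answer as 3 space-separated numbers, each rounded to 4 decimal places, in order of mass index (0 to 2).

Step 0: x=[8.0000 14.0000 16.0000] v=[0.0000 0.0000 0.0000]
Step 1: x=[8.0000 13.5000 17.0000] v=[0.0000 -2.0000 4.0000]
Step 2: x=[7.8750 12.7500 18.6250] v=[-0.5000 -3.0000 6.5000]
Step 3: x=[7.4688 12.1250 20.2813] v=[-1.6250 -2.5000 6.6250]
Step 4: x=[6.7266 11.9375 21.3985] v=[-2.9688 -0.7500 4.4687]
Step 5: x=[5.7871 12.2813 21.6504] v=[-3.7579 1.3751 1.0077]
Step 6: x=[4.9712 12.9845 21.0601] v=[-3.2637 2.8126 -2.3614]
Step 7: x=[4.6586 13.6955 19.9509] v=[-1.2504 2.8438 -4.4370]
Step 8: x=[5.1052 14.0588 18.7778] v=[1.7865 1.4531 -4.6924]

Answer: 5.1052 14.0588 18.7778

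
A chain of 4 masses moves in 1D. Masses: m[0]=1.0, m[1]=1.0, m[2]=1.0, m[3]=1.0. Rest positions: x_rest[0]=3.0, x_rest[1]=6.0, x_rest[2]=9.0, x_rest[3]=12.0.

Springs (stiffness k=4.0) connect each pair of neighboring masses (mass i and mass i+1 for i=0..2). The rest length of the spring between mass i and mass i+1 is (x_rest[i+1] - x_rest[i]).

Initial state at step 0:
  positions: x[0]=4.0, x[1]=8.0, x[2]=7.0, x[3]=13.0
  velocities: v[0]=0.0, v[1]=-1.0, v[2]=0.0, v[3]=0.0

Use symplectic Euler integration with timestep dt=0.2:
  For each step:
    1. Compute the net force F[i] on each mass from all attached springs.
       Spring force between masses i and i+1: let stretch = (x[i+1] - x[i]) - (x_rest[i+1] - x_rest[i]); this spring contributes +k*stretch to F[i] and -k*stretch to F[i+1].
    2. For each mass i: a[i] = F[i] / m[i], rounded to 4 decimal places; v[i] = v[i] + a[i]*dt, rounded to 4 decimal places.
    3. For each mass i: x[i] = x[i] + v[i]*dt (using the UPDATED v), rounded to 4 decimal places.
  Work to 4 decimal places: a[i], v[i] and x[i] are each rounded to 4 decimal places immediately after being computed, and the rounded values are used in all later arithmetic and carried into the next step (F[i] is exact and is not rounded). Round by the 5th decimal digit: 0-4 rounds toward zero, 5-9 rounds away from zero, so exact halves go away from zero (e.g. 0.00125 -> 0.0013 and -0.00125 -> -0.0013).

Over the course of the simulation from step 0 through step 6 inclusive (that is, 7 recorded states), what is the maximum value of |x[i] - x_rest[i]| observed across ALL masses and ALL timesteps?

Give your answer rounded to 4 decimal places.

Answer: 2.4497

Derivation:
Step 0: x=[4.0000 8.0000 7.0000 13.0000] v=[0.0000 -1.0000 0.0000 0.0000]
Step 1: x=[4.1600 7.0000 8.1200 12.5200] v=[0.8000 -5.0000 5.6000 -2.4000]
Step 2: x=[4.2944 5.7248 9.7648 11.8160] v=[0.6720 -6.3760 8.2240 -3.5200]
Step 3: x=[4.1777 4.8671 11.0914 11.2638] v=[-0.5837 -4.2883 6.6330 -2.7610]
Step 4: x=[3.6913 4.8950 11.4497 11.1640] v=[-2.4322 0.1396 1.7915 -0.4989]
Step 5: x=[2.9175 5.7791 10.7135 11.5899] v=[-3.8692 4.4204 -3.6808 2.1297]
Step 6: x=[2.1215 6.9948 9.3281 12.3556] v=[-3.9799 6.0786 -6.9272 3.8286]
Max displacement = 2.4497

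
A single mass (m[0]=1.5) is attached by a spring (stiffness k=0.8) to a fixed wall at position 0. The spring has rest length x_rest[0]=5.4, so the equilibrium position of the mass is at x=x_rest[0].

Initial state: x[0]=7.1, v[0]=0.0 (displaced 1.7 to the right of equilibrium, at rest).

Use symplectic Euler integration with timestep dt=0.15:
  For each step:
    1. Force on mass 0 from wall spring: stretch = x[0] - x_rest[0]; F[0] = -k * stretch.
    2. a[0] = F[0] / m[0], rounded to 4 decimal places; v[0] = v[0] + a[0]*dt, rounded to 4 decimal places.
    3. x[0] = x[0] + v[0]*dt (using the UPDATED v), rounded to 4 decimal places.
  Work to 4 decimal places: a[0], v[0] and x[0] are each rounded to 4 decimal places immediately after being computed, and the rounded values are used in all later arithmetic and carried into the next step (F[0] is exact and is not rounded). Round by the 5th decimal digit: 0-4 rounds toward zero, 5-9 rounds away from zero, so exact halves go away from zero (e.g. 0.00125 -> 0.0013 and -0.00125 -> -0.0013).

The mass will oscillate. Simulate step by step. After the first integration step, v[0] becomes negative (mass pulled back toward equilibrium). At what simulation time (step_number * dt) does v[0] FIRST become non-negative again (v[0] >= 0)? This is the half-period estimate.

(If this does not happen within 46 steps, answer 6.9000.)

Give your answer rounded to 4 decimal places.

Step 0: x=[7.1000] v=[0.0000]
Step 1: x=[7.0796] v=[-0.1360]
Step 2: x=[7.0390] v=[-0.2704]
Step 3: x=[6.9788] v=[-0.4015]
Step 4: x=[6.8996] v=[-0.5278]
Step 5: x=[6.8024] v=[-0.6478]
Step 6: x=[6.6884] v=[-0.7600]
Step 7: x=[6.5589] v=[-0.8631]
Step 8: x=[6.4155] v=[-0.9558]
Step 9: x=[6.2600] v=[-1.0370]
Step 10: x=[6.0941] v=[-1.1058]
Step 11: x=[5.9199] v=[-1.1613]
Step 12: x=[5.7395] v=[-1.2029]
Step 13: x=[5.5550] v=[-1.2301]
Step 14: x=[5.3686] v=[-1.2425]
Step 15: x=[5.1826] v=[-1.2400]
Step 16: x=[4.9992] v=[-1.2226]
Step 17: x=[4.8206] v=[-1.1905]
Step 18: x=[4.6490] v=[-1.1442]
Step 19: x=[4.4864] v=[-1.0841]
Step 20: x=[4.3348] v=[-1.0110]
Step 21: x=[4.1959] v=[-0.9258]
Step 22: x=[4.0715] v=[-0.8295]
Step 23: x=[3.9630] v=[-0.7232]
Step 24: x=[3.8718] v=[-0.6082]
Step 25: x=[3.7989] v=[-0.4860]
Step 26: x=[3.7452] v=[-0.3579]
Step 27: x=[3.7114] v=[-0.2255]
Step 28: x=[3.6978] v=[-0.0904]
Step 29: x=[3.7047] v=[0.0458]
First v>=0 after going negative at step 29, time=4.3500

Answer: 4.3500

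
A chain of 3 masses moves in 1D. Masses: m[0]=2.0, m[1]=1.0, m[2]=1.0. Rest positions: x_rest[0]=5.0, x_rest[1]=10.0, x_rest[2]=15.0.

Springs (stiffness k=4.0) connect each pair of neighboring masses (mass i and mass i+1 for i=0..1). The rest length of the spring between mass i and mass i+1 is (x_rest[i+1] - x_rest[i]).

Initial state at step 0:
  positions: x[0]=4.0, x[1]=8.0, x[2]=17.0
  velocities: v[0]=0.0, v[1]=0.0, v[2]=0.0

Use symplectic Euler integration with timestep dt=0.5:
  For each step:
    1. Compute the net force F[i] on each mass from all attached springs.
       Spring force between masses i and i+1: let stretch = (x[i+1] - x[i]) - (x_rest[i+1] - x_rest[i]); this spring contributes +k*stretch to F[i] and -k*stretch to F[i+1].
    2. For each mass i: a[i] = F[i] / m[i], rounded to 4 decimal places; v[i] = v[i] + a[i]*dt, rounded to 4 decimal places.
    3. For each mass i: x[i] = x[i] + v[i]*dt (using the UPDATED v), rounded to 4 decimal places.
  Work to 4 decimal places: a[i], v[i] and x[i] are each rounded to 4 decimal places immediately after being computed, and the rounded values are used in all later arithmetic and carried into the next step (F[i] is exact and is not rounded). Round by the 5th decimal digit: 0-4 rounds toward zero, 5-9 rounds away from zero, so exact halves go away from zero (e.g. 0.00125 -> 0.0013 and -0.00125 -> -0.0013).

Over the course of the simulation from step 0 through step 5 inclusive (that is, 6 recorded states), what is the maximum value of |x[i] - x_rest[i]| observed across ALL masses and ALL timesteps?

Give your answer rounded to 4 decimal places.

Answer: 3.7500

Derivation:
Step 0: x=[4.0000 8.0000 17.0000] v=[0.0000 0.0000 0.0000]
Step 1: x=[3.5000 13.0000 13.0000] v=[-1.0000 10.0000 -8.0000]
Step 2: x=[5.2500 8.5000 14.0000] v=[3.5000 -9.0000 2.0000]
Step 3: x=[6.1250 6.2500 14.5000] v=[1.7500 -4.5000 1.0000]
Step 4: x=[4.5625 12.1250 11.7500] v=[-3.1250 11.7500 -5.5000]
Step 5: x=[4.2813 10.0625 14.3750] v=[-0.5625 -4.1250 5.2500]
Max displacement = 3.7500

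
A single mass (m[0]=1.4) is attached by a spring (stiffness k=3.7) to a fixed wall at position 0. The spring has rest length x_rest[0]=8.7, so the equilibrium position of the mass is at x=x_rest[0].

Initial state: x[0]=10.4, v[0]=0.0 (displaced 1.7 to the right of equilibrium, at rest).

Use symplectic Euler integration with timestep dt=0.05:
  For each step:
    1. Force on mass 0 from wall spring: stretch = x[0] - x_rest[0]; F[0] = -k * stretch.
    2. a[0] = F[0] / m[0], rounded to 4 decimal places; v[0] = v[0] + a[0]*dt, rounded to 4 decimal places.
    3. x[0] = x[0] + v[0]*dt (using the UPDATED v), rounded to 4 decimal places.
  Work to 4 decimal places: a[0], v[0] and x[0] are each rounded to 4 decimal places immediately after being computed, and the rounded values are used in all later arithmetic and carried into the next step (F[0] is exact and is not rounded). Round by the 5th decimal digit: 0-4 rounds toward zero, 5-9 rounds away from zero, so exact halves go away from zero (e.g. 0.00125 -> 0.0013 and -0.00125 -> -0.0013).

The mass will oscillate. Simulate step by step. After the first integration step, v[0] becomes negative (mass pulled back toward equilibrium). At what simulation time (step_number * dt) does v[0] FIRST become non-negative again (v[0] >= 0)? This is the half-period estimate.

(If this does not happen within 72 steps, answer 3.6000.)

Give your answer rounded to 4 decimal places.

Answer: 1.9500

Derivation:
Step 0: x=[10.4000] v=[0.0000]
Step 1: x=[10.3888] v=[-0.2246]
Step 2: x=[10.3664] v=[-0.4478]
Step 3: x=[10.3330] v=[-0.6680]
Step 4: x=[10.2888] v=[-0.8838]
Step 5: x=[10.2341] v=[-1.0938]
Step 6: x=[10.1693] v=[-1.2965]
Step 7: x=[10.0948] v=[-1.4907]
Step 8: x=[10.0111] v=[-1.6750]
Step 9: x=[9.9187] v=[-1.8483]
Step 10: x=[9.8182] v=[-2.0093]
Step 11: x=[9.7103] v=[-2.1571]
Step 12: x=[9.5958] v=[-2.2906]
Step 13: x=[9.4754] v=[-2.4090]
Step 14: x=[9.3498] v=[-2.5115]
Step 15: x=[9.2199] v=[-2.5974]
Step 16: x=[9.0866] v=[-2.6661]
Step 17: x=[8.9507] v=[-2.7172]
Step 18: x=[8.8132] v=[-2.7503]
Step 19: x=[8.6749] v=[-2.7653]
Step 20: x=[8.5368] v=[-2.7620]
Step 21: x=[8.3998] v=[-2.7404]
Step 22: x=[8.2648] v=[-2.7007]
Step 23: x=[8.1326] v=[-2.6432]
Step 24: x=[8.0042] v=[-2.5682]
Step 25: x=[7.8804] v=[-2.4763]
Step 26: x=[7.7620] v=[-2.3680]
Step 27: x=[7.6498] v=[-2.2441]
Step 28: x=[7.5445] v=[-2.1053]
Step 29: x=[7.4469] v=[-1.9526]
Step 30: x=[7.3576] v=[-1.7870]
Step 31: x=[7.2771] v=[-1.6096]
Step 32: x=[7.2060] v=[-1.4216]
Step 33: x=[7.1448] v=[-1.2242]
Step 34: x=[7.0939] v=[-1.0187]
Step 35: x=[7.0536] v=[-0.8065]
Step 36: x=[7.0242] v=[-0.5889]
Step 37: x=[7.0058] v=[-0.3675]
Step 38: x=[6.9986] v=[-0.1436]
Step 39: x=[7.0027] v=[0.0812]
First v>=0 after going negative at step 39, time=1.9500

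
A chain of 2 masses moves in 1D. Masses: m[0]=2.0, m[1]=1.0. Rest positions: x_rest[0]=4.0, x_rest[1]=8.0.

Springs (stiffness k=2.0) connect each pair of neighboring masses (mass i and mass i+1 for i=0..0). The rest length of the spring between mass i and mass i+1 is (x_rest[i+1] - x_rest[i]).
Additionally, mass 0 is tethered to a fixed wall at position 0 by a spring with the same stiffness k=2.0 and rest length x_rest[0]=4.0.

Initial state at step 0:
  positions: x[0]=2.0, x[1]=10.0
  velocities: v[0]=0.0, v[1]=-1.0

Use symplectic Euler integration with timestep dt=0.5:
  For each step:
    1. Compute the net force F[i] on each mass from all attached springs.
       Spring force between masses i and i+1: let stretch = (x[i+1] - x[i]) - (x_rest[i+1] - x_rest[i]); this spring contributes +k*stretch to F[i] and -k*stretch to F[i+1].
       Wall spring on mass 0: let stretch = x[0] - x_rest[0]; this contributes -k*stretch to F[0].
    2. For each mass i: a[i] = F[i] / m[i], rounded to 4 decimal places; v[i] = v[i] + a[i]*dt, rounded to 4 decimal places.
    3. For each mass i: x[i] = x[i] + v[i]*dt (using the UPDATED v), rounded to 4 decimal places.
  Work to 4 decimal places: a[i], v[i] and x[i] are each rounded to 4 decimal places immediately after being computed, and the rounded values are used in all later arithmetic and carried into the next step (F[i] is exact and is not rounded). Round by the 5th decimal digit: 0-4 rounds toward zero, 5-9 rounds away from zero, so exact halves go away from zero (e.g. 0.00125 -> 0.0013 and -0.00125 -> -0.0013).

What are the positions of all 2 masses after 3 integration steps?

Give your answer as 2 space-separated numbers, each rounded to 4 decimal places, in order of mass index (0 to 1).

Step 0: x=[2.0000 10.0000] v=[0.0000 -1.0000]
Step 1: x=[3.5000 7.5000] v=[3.0000 -5.0000]
Step 2: x=[5.1250 5.0000] v=[3.2500 -5.0000]
Step 3: x=[5.4375 4.5625] v=[0.6250 -0.8750]

Answer: 5.4375 4.5625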